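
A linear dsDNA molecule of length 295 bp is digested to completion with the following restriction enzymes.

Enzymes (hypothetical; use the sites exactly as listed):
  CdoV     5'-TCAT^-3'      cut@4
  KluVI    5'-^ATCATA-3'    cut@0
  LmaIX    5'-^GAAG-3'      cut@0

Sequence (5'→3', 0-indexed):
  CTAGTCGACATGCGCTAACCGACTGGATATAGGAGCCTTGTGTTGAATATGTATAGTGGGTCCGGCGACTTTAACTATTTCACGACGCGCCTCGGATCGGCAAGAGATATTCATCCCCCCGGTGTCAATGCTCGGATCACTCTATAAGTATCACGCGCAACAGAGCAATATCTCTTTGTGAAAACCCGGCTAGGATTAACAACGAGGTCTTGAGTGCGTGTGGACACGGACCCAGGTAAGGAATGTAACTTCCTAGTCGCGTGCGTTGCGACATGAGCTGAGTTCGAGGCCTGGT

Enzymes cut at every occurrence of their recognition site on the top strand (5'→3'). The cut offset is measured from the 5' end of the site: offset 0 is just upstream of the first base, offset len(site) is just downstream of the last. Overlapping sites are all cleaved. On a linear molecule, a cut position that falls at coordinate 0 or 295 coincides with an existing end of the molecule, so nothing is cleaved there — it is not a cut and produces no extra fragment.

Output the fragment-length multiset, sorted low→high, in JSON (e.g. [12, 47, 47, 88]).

[114,181]

Scan for sites:
  CdoV TCAT/4: at [110] ⇒ [114]
  KluVI (ATCATA, off=0): no sites
  LmaIX (GAAG, off=0): no sites

Pooled cuts: [114]

Fragments:
  [0,114): 114 bp
  [114,295): 181 bp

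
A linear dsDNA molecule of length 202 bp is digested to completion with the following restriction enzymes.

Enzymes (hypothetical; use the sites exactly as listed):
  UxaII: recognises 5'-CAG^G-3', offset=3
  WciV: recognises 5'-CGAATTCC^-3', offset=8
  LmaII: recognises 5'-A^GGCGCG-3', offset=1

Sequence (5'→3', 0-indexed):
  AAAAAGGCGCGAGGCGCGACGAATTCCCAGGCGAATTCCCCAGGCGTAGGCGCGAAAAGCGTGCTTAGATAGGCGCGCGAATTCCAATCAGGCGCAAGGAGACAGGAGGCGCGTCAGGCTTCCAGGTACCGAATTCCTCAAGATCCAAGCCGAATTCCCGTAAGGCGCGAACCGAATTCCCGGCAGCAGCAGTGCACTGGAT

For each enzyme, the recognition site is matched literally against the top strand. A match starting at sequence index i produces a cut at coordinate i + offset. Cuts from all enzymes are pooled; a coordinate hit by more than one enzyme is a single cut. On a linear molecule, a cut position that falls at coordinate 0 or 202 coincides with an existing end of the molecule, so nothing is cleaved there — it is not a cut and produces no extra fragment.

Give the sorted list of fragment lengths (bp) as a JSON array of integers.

Per-enzyme occurrences:
  UxaII (CAGG, off=3): starts [27, 40, 88, 102, 114, 122] → cuts [30, 43, 91, 105, 117, 125]
  WciV (CGAATTCC, off=8): starts [19, 31, 77, 129, 150, 172] → cuts [27, 39, 85, 137, 158, 180]
  LmaII (AGGCGCG, off=1): starts [4, 11, 47, 70, 106, 162] → cuts [5, 12, 48, 71, 107, 163]

All cut coordinates (distinct, sorted): [5, 12, 27, 30, 39, 43, 48, 71, 85, 91, 105, 107, 117, 125, 137, 158, 163, 180]

Fragment lengths:
  [0,5): 5 bp
  [5,12): 7 bp
  [12,27): 15 bp
  [27,30): 3 bp
  [30,39): 9 bp
  [39,43): 4 bp
  [43,48): 5 bp
  [48,71): 23 bp
  [71,85): 14 bp
  [85,91): 6 bp
  [91,105): 14 bp
  [105,107): 2 bp
  [107,117): 10 bp
  [117,125): 8 bp
  [125,137): 12 bp
  [137,158): 21 bp
  [158,163): 5 bp
  [163,180): 17 bp
  [180,202): 22 bp

[2,3,4,5,5,5,6,7,8,9,10,12,14,14,15,17,21,22,23]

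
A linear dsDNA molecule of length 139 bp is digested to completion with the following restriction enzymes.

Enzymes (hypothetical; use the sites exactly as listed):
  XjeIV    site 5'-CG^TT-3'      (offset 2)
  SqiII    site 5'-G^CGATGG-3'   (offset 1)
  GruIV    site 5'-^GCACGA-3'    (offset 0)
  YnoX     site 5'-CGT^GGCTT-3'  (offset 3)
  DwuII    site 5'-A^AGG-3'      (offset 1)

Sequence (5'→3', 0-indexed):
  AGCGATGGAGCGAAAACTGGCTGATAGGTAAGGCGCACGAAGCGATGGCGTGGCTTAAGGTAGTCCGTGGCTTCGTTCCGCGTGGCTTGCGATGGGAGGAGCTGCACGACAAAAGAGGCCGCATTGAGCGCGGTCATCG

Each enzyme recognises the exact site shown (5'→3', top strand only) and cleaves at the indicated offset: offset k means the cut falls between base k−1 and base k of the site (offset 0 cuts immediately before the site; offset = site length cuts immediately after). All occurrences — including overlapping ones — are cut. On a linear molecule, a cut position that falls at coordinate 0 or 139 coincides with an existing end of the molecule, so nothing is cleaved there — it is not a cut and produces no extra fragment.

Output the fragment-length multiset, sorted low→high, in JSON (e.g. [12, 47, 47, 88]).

[2,4,6,6,7,8,8,9,11,14,28,36]

Scan for sites:
  XjeIV CGTT/2: at [73] ⇒ [75]
  SqiII GCGATGG/1: at [1, 41, 88] ⇒ [2, 42, 89]
  GruIV GCACGA/0: at [34, 103] ⇒ [34, 103]
  YnoX CGTGGCTT/3: at [48, 65, 80] ⇒ [51, 68, 83]
  DwuII AAGG/1: at [29, 56] ⇒ [30, 57]

Pooled cuts: [2, 30, 34, 42, 51, 57, 68, 75, 83, 89, 103]

Fragment lengths:
  [0,2): 2 bp
  [2,30): 28 bp
  [30,34): 4 bp
  [34,42): 8 bp
  [42,51): 9 bp
  [51,57): 6 bp
  [57,68): 11 bp
  [68,75): 7 bp
  [75,83): 8 bp
  [83,89): 6 bp
  [89,103): 14 bp
  [103,139): 36 bp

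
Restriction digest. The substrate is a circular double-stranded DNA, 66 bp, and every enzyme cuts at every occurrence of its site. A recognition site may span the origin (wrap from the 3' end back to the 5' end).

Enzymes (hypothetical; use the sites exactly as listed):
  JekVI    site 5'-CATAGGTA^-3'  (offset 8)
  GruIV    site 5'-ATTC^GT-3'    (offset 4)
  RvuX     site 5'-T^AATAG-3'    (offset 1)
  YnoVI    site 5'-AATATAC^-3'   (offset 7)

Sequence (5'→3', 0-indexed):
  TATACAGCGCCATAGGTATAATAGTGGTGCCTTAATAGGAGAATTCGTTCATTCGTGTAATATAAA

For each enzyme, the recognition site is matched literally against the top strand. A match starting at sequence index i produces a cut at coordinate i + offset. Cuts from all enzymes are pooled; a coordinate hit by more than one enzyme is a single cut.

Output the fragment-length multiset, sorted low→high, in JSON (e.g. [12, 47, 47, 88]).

Per-enzyme occurrences:
  JekVI CATAGGTA/8: at [10] ⇒ [18]
  GruIV ATTCGT/4: at [42, 50] ⇒ [46, 54]
  RvuX TAATAG/1: at [18, 32] ⇒ [19, 33]
  YnoVI AATATAC/7: at [64] ⇒ [5]

All cut coordinates (distinct, sorted): [5, 18, 19, 33, 46, 54]

Fragments:
  5→18: 13 bp
  18→19: 1 bp
  19→33: 14 bp
  33→46: 13 bp
  46→54: 8 bp
  54→5 (wrap): 66-54+5 = 17 bp

[1,8,13,13,14,17]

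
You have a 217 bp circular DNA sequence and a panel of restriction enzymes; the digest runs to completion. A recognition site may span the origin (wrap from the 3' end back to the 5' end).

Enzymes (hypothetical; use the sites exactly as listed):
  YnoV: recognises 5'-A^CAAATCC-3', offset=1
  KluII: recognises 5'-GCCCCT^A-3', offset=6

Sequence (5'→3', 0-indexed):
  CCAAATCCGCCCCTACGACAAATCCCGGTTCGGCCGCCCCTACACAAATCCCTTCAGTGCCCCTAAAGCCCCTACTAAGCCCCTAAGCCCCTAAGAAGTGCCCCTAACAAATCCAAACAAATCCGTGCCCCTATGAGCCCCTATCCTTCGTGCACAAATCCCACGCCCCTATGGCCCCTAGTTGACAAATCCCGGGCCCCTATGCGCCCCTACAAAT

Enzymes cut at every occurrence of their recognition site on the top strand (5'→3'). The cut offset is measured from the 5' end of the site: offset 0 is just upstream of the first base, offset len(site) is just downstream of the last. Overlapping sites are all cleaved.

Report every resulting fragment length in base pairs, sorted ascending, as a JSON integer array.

Site scan:
  YnoV ACAAATCC/1: at [17, 43, 106, 116, 153, 184, 211] ⇒ [18, 44, 107, 117, 154, 185, 212]
  KluII GCCCCTA/6: at [8, 35, 58, 67, 78, 86, 99, 126, 136, 164, 173, 195, 205] ⇒ [14, 41, 64, 73, 84, 92, 105, 132, 142, 170, 179, 201, 211]

All cut coordinates (distinct, sorted): [14, 18, 41, 44, 64, 73, 84, 92, 105, 107, 117, 132, 142, 154, 170, 179, 185, 201, 211, 212]

Fragment lengths:
  14→18: 4 bp
  18→41: 23 bp
  41→44: 3 bp
  44→64: 20 bp
  64→73: 9 bp
  73→84: 11 bp
  84→92: 8 bp
  92→105: 13 bp
  105→107: 2 bp
  107→117: 10 bp
  117→132: 15 bp
  132→142: 10 bp
  142→154: 12 bp
  154→170: 16 bp
  170→179: 9 bp
  179→185: 6 bp
  185→201: 16 bp
  201→211: 10 bp
  211→212: 1 bp
  212→14 (wrap): 217-212+14 = 19 bp

[1,2,3,4,6,8,9,9,10,10,10,11,12,13,15,16,16,19,20,23]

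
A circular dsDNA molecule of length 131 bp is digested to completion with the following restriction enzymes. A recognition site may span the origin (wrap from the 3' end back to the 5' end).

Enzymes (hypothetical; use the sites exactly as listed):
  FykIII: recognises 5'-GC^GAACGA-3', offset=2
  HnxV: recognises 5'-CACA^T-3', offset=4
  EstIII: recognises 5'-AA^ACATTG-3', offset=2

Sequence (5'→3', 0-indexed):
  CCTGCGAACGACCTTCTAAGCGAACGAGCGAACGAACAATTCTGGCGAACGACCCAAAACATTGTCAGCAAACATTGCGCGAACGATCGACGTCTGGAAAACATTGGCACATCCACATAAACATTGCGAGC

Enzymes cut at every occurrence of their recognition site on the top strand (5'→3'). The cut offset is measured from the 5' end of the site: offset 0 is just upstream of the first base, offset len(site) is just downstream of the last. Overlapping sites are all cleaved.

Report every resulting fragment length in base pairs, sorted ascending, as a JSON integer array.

Site scan:
  FykIII (GCGAACGA, off=2): starts [3, 19, 27, 44, 78] → cuts [5, 21, 29, 46, 80]
  HnxV (CACAT, off=4): starts [107, 113] → cuts [111, 117]
  EstIII (AAACATTG, off=2): starts [56, 69, 98, 118] → cuts [58, 71, 100, 120]

Pooled cuts: [5, 21, 29, 46, 58, 71, 80, 100, 111, 117, 120]

Fragments:
  5→21: 16 bp
  21→29: 8 bp
  29→46: 17 bp
  46→58: 12 bp
  58→71: 13 bp
  71→80: 9 bp
  80→100: 20 bp
  100→111: 11 bp
  111→117: 6 bp
  117→120: 3 bp
  120→5 (wrap): 131-120+5 = 16 bp

[3,6,8,9,11,12,13,16,16,17,20]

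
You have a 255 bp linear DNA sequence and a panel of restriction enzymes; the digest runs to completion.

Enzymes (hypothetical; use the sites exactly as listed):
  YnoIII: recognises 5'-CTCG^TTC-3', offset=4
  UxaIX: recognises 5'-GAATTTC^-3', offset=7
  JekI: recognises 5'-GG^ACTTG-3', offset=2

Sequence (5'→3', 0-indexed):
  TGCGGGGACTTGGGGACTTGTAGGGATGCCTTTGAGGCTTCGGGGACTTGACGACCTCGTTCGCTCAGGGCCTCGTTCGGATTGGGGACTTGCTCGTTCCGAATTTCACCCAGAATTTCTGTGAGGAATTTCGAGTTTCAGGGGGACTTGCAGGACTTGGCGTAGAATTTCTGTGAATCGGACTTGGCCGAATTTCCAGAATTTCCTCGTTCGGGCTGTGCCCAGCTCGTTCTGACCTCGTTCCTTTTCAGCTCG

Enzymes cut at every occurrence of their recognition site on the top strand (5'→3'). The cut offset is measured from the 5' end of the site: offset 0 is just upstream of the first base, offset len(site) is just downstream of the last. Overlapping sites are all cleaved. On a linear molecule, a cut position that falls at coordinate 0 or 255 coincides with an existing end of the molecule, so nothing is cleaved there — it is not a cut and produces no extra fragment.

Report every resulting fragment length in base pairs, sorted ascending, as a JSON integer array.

Site scan:
  YnoIII (CTCGTTC, off=4): starts [55, 71, 92, 205, 225, 236] → cuts [59, 75, 96, 209, 229, 240]
  UxaIX (GAATTTC, off=7): starts [100, 112, 125, 164, 189, 198] → cuts [107, 119, 132, 171, 196, 205]
  JekI (GGACTTG, off=2): starts [5, 13, 43, 85, 143, 152, 179] → cuts [7, 15, 45, 87, 145, 154, 181]

All cut coordinates (distinct, sorted): [7, 15, 45, 59, 75, 87, 96, 107, 119, 132, 145, 154, 171, 181, 196, 205, 209, 229, 240]

Fragment lengths:
  [0,7): 7 bp
  [7,15): 8 bp
  [15,45): 30 bp
  [45,59): 14 bp
  [59,75): 16 bp
  [75,87): 12 bp
  [87,96): 9 bp
  [96,107): 11 bp
  [107,119): 12 bp
  [119,132): 13 bp
  [132,145): 13 bp
  [145,154): 9 bp
  [154,171): 17 bp
  [171,181): 10 bp
  [181,196): 15 bp
  [196,205): 9 bp
  [205,209): 4 bp
  [209,229): 20 bp
  [229,240): 11 bp
  [240,255): 15 bp

[4,7,8,9,9,9,10,11,11,12,12,13,13,14,15,15,16,17,20,30]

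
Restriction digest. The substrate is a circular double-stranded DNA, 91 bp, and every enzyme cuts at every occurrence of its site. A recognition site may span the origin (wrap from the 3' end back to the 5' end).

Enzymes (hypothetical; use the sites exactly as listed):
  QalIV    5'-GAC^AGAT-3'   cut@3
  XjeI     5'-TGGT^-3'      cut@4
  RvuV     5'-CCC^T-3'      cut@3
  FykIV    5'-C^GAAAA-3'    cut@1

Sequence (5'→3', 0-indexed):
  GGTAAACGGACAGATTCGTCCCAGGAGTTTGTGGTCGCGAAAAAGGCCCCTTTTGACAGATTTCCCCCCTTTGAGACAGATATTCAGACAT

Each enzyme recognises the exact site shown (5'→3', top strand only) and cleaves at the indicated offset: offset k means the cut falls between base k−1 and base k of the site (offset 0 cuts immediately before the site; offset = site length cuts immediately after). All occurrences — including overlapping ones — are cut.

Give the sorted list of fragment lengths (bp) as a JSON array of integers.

[3,7,8,8,12,12,17,24]

Site scan:
  QalIV GACAGAT/3: at [8, 54, 74] ⇒ [11, 57, 77]
  XjeI TGGT/4: at [31, 90] ⇒ [3, 35]
  RvuV CCCT/3: at [47, 66] ⇒ [50, 69]
  FykIV CGAAAA/1: at [37] ⇒ [38]

Pooled cuts: [3, 11, 35, 38, 50, 57, 69, 77]

Fragments:
  3→11: 8 bp
  11→35: 24 bp
  35→38: 3 bp
  38→50: 12 bp
  50→57: 7 bp
  57→69: 12 bp
  69→77: 8 bp
  77→3 (wrap): 91-77+3 = 17 bp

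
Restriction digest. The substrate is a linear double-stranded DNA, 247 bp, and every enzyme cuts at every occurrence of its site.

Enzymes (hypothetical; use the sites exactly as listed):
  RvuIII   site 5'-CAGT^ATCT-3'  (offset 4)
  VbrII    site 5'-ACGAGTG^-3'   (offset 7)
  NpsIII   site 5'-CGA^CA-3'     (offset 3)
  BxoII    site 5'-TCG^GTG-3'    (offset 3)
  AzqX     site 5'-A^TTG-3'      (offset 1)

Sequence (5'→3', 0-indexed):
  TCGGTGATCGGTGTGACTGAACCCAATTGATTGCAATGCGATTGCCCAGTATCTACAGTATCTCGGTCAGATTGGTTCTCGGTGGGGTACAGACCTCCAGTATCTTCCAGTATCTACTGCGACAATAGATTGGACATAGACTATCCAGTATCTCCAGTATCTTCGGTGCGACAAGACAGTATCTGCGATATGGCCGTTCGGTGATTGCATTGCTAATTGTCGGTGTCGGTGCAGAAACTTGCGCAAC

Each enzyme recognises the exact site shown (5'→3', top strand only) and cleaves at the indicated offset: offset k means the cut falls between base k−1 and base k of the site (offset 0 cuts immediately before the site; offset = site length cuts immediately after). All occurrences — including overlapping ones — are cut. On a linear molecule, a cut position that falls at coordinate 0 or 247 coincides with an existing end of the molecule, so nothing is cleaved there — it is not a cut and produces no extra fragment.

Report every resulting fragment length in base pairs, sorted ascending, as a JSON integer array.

Site scan:
  RvuIII CAGTATCT/4: at [46, 55, 97, 107, 145, 154, 176] ⇒ [50, 59, 101, 111, 149, 158, 180]
  VbrII (ACGAGTG, off=7): no sites
  NpsIII CGACA/3: at [119, 168] ⇒ [122, 171]
  BxoII TCGGTG/3: at [0, 7, 78, 162, 197, 219, 225] ⇒ [3, 10, 81, 165, 200, 222, 228]
  AzqX ATTG/1: at [25, 29, 40, 70, 128, 203, 208, 215] ⇒ [26, 30, 41, 71, 129, 204, 209, 216]

All cut coordinates (distinct, sorted): [3, 10, 26, 30, 41, 50, 59, 71, 81, 101, 111, 122, 129, 149, 158, 165, 171, 180, 200, 204, 209, 216, 222, 228]

Fragments:
  [0,3): 3 bp
  [3,10): 7 bp
  [10,26): 16 bp
  [26,30): 4 bp
  [30,41): 11 bp
  [41,50): 9 bp
  [50,59): 9 bp
  [59,71): 12 bp
  [71,81): 10 bp
  [81,101): 20 bp
  [101,111): 10 bp
  [111,122): 11 bp
  [122,129): 7 bp
  [129,149): 20 bp
  [149,158): 9 bp
  [158,165): 7 bp
  [165,171): 6 bp
  [171,180): 9 bp
  [180,200): 20 bp
  [200,204): 4 bp
  [204,209): 5 bp
  [209,216): 7 bp
  [216,222): 6 bp
  [222,228): 6 bp
  [228,247): 19 bp

[3,4,4,5,6,6,6,7,7,7,7,9,9,9,9,10,10,11,11,12,16,19,20,20,20]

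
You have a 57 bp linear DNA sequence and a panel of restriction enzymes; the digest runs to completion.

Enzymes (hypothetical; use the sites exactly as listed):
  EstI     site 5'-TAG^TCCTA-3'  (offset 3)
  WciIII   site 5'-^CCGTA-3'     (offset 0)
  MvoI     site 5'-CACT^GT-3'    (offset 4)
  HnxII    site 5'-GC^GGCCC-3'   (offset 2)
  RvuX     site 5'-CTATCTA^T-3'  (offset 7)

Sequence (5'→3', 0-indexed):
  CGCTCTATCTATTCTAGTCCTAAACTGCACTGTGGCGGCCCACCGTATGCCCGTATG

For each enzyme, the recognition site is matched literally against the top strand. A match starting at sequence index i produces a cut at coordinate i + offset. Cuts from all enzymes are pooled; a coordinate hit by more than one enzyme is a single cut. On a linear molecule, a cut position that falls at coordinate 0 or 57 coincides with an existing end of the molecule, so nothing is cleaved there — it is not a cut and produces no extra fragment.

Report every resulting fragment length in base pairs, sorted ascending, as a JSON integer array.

Scan for sites:
  EstI TAGTCCTA/3: at [14] ⇒ [17]
  WciIII CCGTA/0: at [42, 50] ⇒ [42, 50]
  MvoI CACTGT/4: at [27] ⇒ [31]
  HnxII GCGGCCC/2: at [34] ⇒ [36]
  RvuX CTATCTAT/7: at [4] ⇒ [11]

Pooled cuts: [11, 17, 31, 36, 42, 50]

Fragments:
  [0,11): 11 bp
  [11,17): 6 bp
  [17,31): 14 bp
  [31,36): 5 bp
  [36,42): 6 bp
  [42,50): 8 bp
  [50,57): 7 bp

[5,6,6,7,8,11,14]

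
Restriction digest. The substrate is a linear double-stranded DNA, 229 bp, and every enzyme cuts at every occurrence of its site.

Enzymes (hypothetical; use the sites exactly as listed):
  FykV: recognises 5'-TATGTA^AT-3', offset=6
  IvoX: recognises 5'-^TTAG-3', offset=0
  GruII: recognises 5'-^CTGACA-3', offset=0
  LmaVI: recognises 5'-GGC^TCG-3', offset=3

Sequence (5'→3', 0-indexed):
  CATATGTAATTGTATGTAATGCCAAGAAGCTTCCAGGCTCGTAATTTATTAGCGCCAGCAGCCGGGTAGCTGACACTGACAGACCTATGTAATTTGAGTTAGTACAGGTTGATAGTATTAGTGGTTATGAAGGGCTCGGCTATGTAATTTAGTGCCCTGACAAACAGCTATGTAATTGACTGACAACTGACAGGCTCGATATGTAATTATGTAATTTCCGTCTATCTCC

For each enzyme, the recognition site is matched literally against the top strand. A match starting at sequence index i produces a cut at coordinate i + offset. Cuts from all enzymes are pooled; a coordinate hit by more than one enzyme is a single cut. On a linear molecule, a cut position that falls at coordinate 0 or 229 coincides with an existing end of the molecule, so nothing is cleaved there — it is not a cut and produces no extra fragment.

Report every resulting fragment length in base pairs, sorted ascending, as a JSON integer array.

[2,5,6,7,7,8,8,8,9,10,10,10,11,16,16,18,18,19,20,21]

Site scan:
  FykV (TATGTAAT, off=6): starts [2, 12, 85, 140, 168, 199, 207] → cuts [8, 18, 91, 146, 174, 205, 213]
  IvoX (TTAG, off=0): starts [48, 98, 117, 148] → cuts [48, 98, 117, 148]
  GruII (CTGACA, off=0): starts [69, 75, 156, 179, 186] → cuts [69, 75, 156, 179, 186]
  LmaVI (GGCTCG, off=3): starts [35, 132, 192] → cuts [38, 135, 195]

Pooled cuts: [8, 18, 38, 48, 69, 75, 91, 98, 117, 135, 146, 148, 156, 174, 179, 186, 195, 205, 213]

Fragment lengths:
  [0,8): 8 bp
  [8,18): 10 bp
  [18,38): 20 bp
  [38,48): 10 bp
  [48,69): 21 bp
  [69,75): 6 bp
  [75,91): 16 bp
  [91,98): 7 bp
  [98,117): 19 bp
  [117,135): 18 bp
  [135,146): 11 bp
  [146,148): 2 bp
  [148,156): 8 bp
  [156,174): 18 bp
  [174,179): 5 bp
  [179,186): 7 bp
  [186,195): 9 bp
  [195,205): 10 bp
  [205,213): 8 bp
  [213,229): 16 bp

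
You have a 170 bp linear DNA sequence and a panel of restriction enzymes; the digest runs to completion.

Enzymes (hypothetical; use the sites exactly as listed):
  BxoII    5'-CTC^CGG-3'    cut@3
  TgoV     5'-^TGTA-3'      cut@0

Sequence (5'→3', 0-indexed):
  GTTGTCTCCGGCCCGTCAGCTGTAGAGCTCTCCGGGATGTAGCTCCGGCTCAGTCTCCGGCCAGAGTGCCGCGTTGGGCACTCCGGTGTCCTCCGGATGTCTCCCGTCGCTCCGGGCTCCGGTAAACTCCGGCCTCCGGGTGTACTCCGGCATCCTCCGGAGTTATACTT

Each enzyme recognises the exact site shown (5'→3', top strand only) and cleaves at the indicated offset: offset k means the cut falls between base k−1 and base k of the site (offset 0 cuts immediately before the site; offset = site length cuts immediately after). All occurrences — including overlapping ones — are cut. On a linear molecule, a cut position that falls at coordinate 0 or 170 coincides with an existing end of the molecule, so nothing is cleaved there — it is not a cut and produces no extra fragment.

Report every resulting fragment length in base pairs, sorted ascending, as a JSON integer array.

Site scan:
  BxoII (CTCCGG, off=3): starts [5, 29, 42, 54, 80, 90, 109, 116, 126, 133, 144, 154] → cuts [8, 32, 45, 57, 83, 93, 112, 119, 129, 136, 147, 157]
  TgoV (TGTA, off=0): starts [20, 37, 140] → cuts [20, 37, 140]

All cut coordinates (distinct, sorted): [8, 20, 32, 37, 45, 57, 83, 93, 112, 119, 129, 136, 140, 147, 157]

Fragment lengths:
  [0,8): 8 bp
  [8,20): 12 bp
  [20,32): 12 bp
  [32,37): 5 bp
  [37,45): 8 bp
  [45,57): 12 bp
  [57,83): 26 bp
  [83,93): 10 bp
  [93,112): 19 bp
  [112,119): 7 bp
  [119,129): 10 bp
  [129,136): 7 bp
  [136,140): 4 bp
  [140,147): 7 bp
  [147,157): 10 bp
  [157,170): 13 bp

[4,5,7,7,7,8,8,10,10,10,12,12,12,13,19,26]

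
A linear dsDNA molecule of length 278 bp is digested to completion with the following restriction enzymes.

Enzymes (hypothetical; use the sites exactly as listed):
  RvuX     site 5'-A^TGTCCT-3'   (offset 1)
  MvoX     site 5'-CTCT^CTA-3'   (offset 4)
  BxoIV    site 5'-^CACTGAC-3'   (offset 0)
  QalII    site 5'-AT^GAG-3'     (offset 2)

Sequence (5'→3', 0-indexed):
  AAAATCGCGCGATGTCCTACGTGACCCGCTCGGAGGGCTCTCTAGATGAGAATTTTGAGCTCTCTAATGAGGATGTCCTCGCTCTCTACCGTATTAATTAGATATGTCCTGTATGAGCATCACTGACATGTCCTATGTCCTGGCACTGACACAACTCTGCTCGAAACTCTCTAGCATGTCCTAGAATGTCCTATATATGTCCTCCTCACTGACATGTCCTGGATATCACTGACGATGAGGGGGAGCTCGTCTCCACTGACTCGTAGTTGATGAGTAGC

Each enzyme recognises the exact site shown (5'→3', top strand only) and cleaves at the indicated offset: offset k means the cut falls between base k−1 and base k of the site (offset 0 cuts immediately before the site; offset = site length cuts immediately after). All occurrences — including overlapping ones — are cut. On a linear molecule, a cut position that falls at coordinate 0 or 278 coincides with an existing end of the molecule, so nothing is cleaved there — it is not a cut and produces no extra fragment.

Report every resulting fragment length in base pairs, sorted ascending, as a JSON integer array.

Per-enzyme occurrences:
  RvuX (ATGTCCT, off=1): starts [11, 72, 103, 127, 134, 175, 185, 196, 213] → cuts [12, 73, 104, 128, 135, 176, 186, 197, 214]
  MvoX (CTCTCTA, off=4): starts [37, 59, 81, 166] → cuts [41, 63, 85, 170]
  BxoIV (CACTGAC, off=0): starts [120, 143, 206, 226, 253] → cuts [120, 143, 206, 226, 253]
  QalII (ATGAG, off=2): starts [45, 66, 112, 234, 269] → cuts [47, 68, 114, 236, 271]

Pooled cuts: [12, 41, 47, 63, 68, 73, 85, 104, 114, 120, 128, 135, 143, 170, 176, 186, 197, 206, 214, 226, 236, 253, 271]

Fragments:
  [0,12): 12 bp
  [12,41): 29 bp
  [41,47): 6 bp
  [47,63): 16 bp
  [63,68): 5 bp
  [68,73): 5 bp
  [73,85): 12 bp
  [85,104): 19 bp
  [104,114): 10 bp
  [114,120): 6 bp
  [120,128): 8 bp
  [128,135): 7 bp
  [135,143): 8 bp
  [143,170): 27 bp
  [170,176): 6 bp
  [176,186): 10 bp
  [186,197): 11 bp
  [197,206): 9 bp
  [206,214): 8 bp
  [214,226): 12 bp
  [226,236): 10 bp
  [236,253): 17 bp
  [253,271): 18 bp
  [271,278): 7 bp

[5,5,6,6,6,7,7,8,8,8,9,10,10,10,11,12,12,12,16,17,18,19,27,29]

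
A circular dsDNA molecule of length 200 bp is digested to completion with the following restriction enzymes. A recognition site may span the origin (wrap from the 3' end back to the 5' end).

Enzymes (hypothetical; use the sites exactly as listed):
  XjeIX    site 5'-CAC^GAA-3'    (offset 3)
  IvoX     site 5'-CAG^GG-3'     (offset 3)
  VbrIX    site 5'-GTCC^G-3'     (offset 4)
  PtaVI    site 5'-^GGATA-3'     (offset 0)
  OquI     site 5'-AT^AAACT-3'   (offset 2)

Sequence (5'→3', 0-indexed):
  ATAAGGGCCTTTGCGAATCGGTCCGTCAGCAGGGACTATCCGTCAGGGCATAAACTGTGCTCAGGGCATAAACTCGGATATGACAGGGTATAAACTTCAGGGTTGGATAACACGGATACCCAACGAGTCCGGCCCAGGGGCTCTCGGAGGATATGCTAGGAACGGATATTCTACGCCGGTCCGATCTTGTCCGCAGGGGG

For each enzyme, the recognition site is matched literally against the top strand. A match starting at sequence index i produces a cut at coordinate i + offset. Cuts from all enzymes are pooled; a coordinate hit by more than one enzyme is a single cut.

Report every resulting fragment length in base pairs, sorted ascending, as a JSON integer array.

[2,4,4,5,5,5,6,7,8,9,9,10,11,11,13,14,15,17,19,26]

Scan for sites:
  XjeIX (CACGAA, off=3): no sites
  IvoX (CAGGG, off=3): starts [29, 43, 61, 83, 97, 134, 193] → cuts [32, 46, 64, 86, 100, 137, 196]
  VbrIX (GTCCG, off=4): starts [20, 126, 178, 188] → cuts [24, 130, 182, 192]
  PtaVI (GGATA, off=0): starts [75, 104, 113, 148, 163, 198] → cuts [75, 104, 113, 148, 163, 198]
  OquI (ATAAACT, off=2): starts [49, 67, 89] → cuts [51, 69, 91]

All cut coordinates (distinct, sorted): [24, 32, 46, 51, 64, 69, 75, 86, 91, 100, 104, 113, 130, 137, 148, 163, 182, 192, 196, 198]

Fragments:
  24→32: 8 bp
  32→46: 14 bp
  46→51: 5 bp
  51→64: 13 bp
  64→69: 5 bp
  69→75: 6 bp
  75→86: 11 bp
  86→91: 5 bp
  91→100: 9 bp
  100→104: 4 bp
  104→113: 9 bp
  113→130: 17 bp
  130→137: 7 bp
  137→148: 11 bp
  148→163: 15 bp
  163→182: 19 bp
  182→192: 10 bp
  192→196: 4 bp
  196→198: 2 bp
  198→24 (wrap): 200-198+24 = 26 bp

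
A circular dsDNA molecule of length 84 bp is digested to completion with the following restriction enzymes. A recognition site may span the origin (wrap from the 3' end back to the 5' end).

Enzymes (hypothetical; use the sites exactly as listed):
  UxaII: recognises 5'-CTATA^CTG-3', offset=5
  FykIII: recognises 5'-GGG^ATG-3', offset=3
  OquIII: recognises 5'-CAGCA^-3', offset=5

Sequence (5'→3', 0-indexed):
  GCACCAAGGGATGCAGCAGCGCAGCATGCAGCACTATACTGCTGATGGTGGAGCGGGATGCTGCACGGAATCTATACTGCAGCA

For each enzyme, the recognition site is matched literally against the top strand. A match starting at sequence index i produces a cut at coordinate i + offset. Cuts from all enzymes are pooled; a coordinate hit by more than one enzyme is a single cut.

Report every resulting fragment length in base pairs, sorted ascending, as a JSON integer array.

Site scan:
  UxaII CTATACTG/5: at [33, 71] ⇒ [38, 76]
  FykIII GGGATG/3: at [7, 54] ⇒ [10, 57]
  OquIII CAGCA/5: at [13, 21, 28, 79, 82] ⇒ [0, 3, 18, 26, 33]

All cut coordinates (distinct, sorted): [0, 3, 10, 18, 26, 33, 38, 57, 76]

Fragments:
  0→3: 3 bp
  3→10: 7 bp
  10→18: 8 bp
  18→26: 8 bp
  26→33: 7 bp
  33→38: 5 bp
  38→57: 19 bp
  57→76: 19 bp
  76→0 (wrap): 84-76+0 = 8 bp

[3,5,7,7,8,8,8,19,19]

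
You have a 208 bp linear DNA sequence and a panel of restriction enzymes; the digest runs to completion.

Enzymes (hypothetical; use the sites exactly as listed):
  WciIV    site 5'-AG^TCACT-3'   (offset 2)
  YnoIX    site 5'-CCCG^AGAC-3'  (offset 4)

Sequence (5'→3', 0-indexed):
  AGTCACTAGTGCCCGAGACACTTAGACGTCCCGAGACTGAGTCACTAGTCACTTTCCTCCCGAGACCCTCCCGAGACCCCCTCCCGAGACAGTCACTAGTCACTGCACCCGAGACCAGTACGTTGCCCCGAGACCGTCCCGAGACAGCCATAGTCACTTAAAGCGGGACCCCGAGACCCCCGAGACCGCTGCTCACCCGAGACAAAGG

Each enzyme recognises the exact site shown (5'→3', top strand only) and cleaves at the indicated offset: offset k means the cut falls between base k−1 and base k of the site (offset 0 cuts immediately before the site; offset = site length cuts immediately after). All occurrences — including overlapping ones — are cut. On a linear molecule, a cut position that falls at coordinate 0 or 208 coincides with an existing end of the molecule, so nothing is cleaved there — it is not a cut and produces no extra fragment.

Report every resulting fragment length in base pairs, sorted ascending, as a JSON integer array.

[2,6,7,7,8,9,9,11,11,12,12,13,13,14,17,18,19,20]

Per-enzyme occurrences:
  WciIV (AGTCACT, off=2): starts [0, 39, 46, 90, 97, 151] → cuts [2, 41, 48, 92, 99, 153]
  YnoIX (CCCGAGAC, off=4): starts [11, 29, 58, 69, 82, 107, 126, 137, 169, 178, 195] → cuts [15, 33, 62, 73, 86, 111, 130, 141, 173, 182, 199]

All cut coordinates (distinct, sorted): [2, 15, 33, 41, 48, 62, 73, 86, 92, 99, 111, 130, 141, 153, 173, 182, 199]

Fragment lengths:
  [0,2): 2 bp
  [2,15): 13 bp
  [15,33): 18 bp
  [33,41): 8 bp
  [41,48): 7 bp
  [48,62): 14 bp
  [62,73): 11 bp
  [73,86): 13 bp
  [86,92): 6 bp
  [92,99): 7 bp
  [99,111): 12 bp
  [111,130): 19 bp
  [130,141): 11 bp
  [141,153): 12 bp
  [153,173): 20 bp
  [173,182): 9 bp
  [182,199): 17 bp
  [199,208): 9 bp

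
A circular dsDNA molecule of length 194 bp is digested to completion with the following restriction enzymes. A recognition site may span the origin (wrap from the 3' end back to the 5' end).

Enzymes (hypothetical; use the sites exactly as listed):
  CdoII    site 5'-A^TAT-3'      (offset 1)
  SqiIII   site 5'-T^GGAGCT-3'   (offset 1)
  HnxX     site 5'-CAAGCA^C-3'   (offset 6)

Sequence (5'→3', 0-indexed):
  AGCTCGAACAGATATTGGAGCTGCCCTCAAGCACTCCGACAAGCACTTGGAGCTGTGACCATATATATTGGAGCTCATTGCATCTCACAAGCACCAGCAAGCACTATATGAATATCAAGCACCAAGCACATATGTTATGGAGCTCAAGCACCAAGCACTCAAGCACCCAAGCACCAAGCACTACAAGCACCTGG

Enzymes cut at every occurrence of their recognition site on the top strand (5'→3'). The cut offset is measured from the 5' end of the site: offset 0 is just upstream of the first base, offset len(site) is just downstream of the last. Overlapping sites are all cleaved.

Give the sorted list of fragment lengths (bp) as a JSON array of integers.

[2,2,2,3,3,3,4,4,6,7,7,7,8,8,8,9,9,10,12,12,13,14,17,24]

Site scan:
  CdoII (ATAT, off=1): starts [11, 60, 62, 64, 105, 111, 129] → cuts [12, 61, 63, 65, 106, 112, 130]
  SqiIII (TGGAGCT, off=1): starts [15, 47, 68, 137, 191] → cuts [16, 48, 69, 138, 192]
  HnxX (CAAGCAC, off=6): starts [27, 39, 87, 97, 115, 122, 144, 151, 159, 167, 174, 183] → cuts [33, 45, 93, 103, 121, 128, 150, 157, 165, 173, 180, 189]

All cut coordinates (distinct, sorted): [12, 16, 33, 45, 48, 61, 63, 65, 69, 93, 103, 106, 112, 121, 128, 130, 138, 150, 157, 165, 173, 180, 189, 192]

Fragment lengths:
  12→16: 4 bp
  16→33: 17 bp
  33→45: 12 bp
  45→48: 3 bp
  48→61: 13 bp
  61→63: 2 bp
  63→65: 2 bp
  65→69: 4 bp
  69→93: 24 bp
  93→103: 10 bp
  103→106: 3 bp
  106→112: 6 bp
  112→121: 9 bp
  121→128: 7 bp
  128→130: 2 bp
  130→138: 8 bp
  138→150: 12 bp
  150→157: 7 bp
  157→165: 8 bp
  165→173: 8 bp
  173→180: 7 bp
  180→189: 9 bp
  189→192: 3 bp
  192→12 (wrap): 194-192+12 = 14 bp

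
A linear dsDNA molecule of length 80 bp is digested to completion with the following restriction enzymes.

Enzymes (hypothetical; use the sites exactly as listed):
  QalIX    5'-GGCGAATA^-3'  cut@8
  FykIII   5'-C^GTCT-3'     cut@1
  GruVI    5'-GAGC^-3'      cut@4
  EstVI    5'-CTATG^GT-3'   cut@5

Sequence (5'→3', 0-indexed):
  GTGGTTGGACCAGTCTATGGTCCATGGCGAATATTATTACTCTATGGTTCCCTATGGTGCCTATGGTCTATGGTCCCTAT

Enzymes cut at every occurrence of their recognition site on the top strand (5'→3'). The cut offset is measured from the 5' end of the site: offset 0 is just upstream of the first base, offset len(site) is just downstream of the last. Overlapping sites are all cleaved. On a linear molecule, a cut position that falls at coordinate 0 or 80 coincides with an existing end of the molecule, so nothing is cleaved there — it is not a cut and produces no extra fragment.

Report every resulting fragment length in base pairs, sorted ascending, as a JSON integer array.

[7,8,9,10,13,14,19]

Scan for sites:
  QalIX GGCGAATA/8: at [25] ⇒ [33]
  FykIII (CGTCT, off=1): no sites
  GruVI (GAGC, off=4): no sites
  EstVI CTATGGT/5: at [14, 41, 51, 60, 67] ⇒ [19, 46, 56, 65, 72]

Pooled cuts: [19, 33, 46, 56, 65, 72]

Fragments:
  [0,19): 19 bp
  [19,33): 14 bp
  [33,46): 13 bp
  [46,56): 10 bp
  [56,65): 9 bp
  [65,72): 7 bp
  [72,80): 8 bp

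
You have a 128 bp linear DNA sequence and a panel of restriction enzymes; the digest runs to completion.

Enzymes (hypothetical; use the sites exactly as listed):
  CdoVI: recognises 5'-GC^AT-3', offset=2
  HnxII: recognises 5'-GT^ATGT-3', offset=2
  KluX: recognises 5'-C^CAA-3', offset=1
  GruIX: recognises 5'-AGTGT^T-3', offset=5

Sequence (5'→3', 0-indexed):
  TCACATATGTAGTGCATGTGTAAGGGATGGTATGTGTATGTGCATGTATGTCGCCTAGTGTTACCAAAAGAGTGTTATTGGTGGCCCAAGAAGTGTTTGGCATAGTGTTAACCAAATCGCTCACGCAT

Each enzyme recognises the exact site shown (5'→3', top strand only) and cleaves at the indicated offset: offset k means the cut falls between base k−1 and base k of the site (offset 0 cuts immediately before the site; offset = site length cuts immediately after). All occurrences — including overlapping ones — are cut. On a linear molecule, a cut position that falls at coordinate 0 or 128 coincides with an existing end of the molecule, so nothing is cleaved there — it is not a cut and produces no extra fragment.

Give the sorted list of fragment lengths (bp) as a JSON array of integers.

[2,3,4,4,5,6,6,7,10,11,11,14,14,15,16]

Scan for sites:
  CdoVI (GCAT, off=2): starts [13, 41, 99, 124] → cuts [15, 43, 101, 126]
  HnxII (GTATGT, off=2): starts [29, 35, 45] → cuts [31, 37, 47]
  KluX (CCAA, off=1): starts [63, 85, 111] → cuts [64, 86, 112]
  GruIX (AGTGTT, off=5): starts [56, 70, 91, 103] → cuts [61, 75, 96, 108]

All cut coordinates (distinct, sorted): [15, 31, 37, 43, 47, 61, 64, 75, 86, 96, 101, 108, 112, 126]

Fragments:
  [0,15): 15 bp
  [15,31): 16 bp
  [31,37): 6 bp
  [37,43): 6 bp
  [43,47): 4 bp
  [47,61): 14 bp
  [61,64): 3 bp
  [64,75): 11 bp
  [75,86): 11 bp
  [86,96): 10 bp
  [96,101): 5 bp
  [101,108): 7 bp
  [108,112): 4 bp
  [112,126): 14 bp
  [126,128): 2 bp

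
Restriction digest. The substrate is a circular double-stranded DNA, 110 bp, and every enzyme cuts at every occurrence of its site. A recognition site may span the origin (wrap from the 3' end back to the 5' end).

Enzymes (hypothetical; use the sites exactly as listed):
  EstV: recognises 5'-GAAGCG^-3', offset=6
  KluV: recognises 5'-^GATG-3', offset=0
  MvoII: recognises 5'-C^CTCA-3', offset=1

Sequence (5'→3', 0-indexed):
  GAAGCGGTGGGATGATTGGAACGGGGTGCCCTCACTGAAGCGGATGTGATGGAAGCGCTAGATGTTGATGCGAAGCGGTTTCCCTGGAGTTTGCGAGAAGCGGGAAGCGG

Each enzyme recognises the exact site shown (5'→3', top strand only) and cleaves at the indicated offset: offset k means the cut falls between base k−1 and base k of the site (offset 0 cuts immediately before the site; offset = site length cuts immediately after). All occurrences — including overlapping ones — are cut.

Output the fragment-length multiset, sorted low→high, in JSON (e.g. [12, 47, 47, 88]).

Site scan:
  EstV (GAAGCG, off=6): starts [0, 36, 51, 71, 96, 103] → cuts [6, 42, 57, 77, 102, 109]
  KluV (GATG, off=0): starts [10, 42, 47, 60, 66] → cuts [10, 42, 47, 60, 66]
  MvoII (CCTCA, off=1): starts [29] → cuts [30]

Pooled cuts: [6, 10, 30, 42, 47, 57, 60, 66, 77, 102, 109]

Fragments:
  6→10: 4 bp
  10→30: 20 bp
  30→42: 12 bp
  42→47: 5 bp
  47→57: 10 bp
  57→60: 3 bp
  60→66: 6 bp
  66→77: 11 bp
  77→102: 25 bp
  102→109: 7 bp
  109→6 (wrap): 110-109+6 = 7 bp

[3,4,5,6,7,7,10,11,12,20,25]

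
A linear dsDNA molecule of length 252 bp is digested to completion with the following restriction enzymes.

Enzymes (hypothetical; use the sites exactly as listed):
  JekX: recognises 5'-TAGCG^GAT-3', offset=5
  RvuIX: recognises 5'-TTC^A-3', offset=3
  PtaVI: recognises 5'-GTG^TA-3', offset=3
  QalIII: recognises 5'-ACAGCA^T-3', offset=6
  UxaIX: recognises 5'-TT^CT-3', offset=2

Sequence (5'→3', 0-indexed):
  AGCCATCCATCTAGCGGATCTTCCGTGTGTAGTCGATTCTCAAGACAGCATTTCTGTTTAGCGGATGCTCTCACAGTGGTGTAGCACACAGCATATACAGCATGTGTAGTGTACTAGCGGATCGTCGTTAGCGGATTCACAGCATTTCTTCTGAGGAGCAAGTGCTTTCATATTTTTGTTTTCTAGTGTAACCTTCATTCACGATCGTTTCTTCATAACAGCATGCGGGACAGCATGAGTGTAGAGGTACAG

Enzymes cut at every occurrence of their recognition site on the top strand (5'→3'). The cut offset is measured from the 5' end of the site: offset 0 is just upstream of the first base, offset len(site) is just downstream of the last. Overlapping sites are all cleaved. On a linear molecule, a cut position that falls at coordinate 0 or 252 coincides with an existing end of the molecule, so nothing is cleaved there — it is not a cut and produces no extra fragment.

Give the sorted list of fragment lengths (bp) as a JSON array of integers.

[3,3,3,4,4,4,5,5,6,6,6,8,8,9,9,9,10,10,11,12,12,12,13,13,14,16,18,19]

Scan for sites:
  JekX (TAGCGGAT, off=5): starts [11, 58, 114, 128] → cuts [16, 63, 119, 133]
  RvuIX (TTCA, off=3): starts [135, 166, 193, 197, 211] → cuts [138, 169, 196, 200, 214]
  PtaVI (GTGTA, off=3): starts [26, 78, 103, 108, 185, 238] → cuts [29, 81, 106, 111, 188, 241]
  QalIII (ACAGCAT, off=6): starts [44, 87, 96, 138, 217, 229] → cuts [50, 93, 102, 144, 223, 235]
  UxaIX (TTCT, off=2): starts [36, 51, 145, 148, 180, 208] → cuts [38, 53, 147, 150, 182, 210]

All cut coordinates (distinct, sorted): [16, 29, 38, 50, 53, 63, 81, 93, 102, 106, 111, 119, 133, 138, 144, 147, 150, 169, 182, 188, 196, 200, 210, 214, 223, 235, 241]

Fragments:
  [0,16): 16 bp
  [16,29): 13 bp
  [29,38): 9 bp
  [38,50): 12 bp
  [50,53): 3 bp
  [53,63): 10 bp
  [63,81): 18 bp
  [81,93): 12 bp
  [93,102): 9 bp
  [102,106): 4 bp
  [106,111): 5 bp
  [111,119): 8 bp
  [119,133): 14 bp
  [133,138): 5 bp
  [138,144): 6 bp
  [144,147): 3 bp
  [147,150): 3 bp
  [150,169): 19 bp
  [169,182): 13 bp
  [182,188): 6 bp
  [188,196): 8 bp
  [196,200): 4 bp
  [200,210): 10 bp
  [210,214): 4 bp
  [214,223): 9 bp
  [223,235): 12 bp
  [235,241): 6 bp
  [241,252): 11 bp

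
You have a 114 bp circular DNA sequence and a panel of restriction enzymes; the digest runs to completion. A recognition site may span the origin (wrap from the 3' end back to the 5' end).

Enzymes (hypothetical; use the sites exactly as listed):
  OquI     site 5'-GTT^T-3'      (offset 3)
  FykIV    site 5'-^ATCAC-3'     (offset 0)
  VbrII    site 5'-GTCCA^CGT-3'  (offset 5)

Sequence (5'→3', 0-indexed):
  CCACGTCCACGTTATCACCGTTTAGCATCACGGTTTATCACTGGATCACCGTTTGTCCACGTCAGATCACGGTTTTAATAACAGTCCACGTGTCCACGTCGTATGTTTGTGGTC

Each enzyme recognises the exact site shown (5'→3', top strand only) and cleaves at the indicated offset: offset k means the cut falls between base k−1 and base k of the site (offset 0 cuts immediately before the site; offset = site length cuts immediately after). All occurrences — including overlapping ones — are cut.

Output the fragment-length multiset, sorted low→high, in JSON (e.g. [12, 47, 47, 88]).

[1,4,4,6,6,8,8,9,9,9,9,11,14,16]

Scan for sites:
  OquI (GTTT, off=3): starts [19, 32, 50, 71, 104] → cuts [22, 35, 53, 74, 107]
  FykIV (ATCAC, off=0): starts [13, 26, 36, 44, 65] → cuts [13, 26, 36, 44, 65]
  VbrII (GTCCACGT, off=5): starts [4, 54, 83, 91] → cuts [9, 59, 88, 96]

Pooled cuts: [9, 13, 22, 26, 35, 36, 44, 53, 59, 65, 74, 88, 96, 107]

Fragment lengths:
  9→13: 4 bp
  13→22: 9 bp
  22→26: 4 bp
  26→35: 9 bp
  35→36: 1 bp
  36→44: 8 bp
  44→53: 9 bp
  53→59: 6 bp
  59→65: 6 bp
  65→74: 9 bp
  74→88: 14 bp
  88→96: 8 bp
  96→107: 11 bp
  107→9 (wrap): 114-107+9 = 16 bp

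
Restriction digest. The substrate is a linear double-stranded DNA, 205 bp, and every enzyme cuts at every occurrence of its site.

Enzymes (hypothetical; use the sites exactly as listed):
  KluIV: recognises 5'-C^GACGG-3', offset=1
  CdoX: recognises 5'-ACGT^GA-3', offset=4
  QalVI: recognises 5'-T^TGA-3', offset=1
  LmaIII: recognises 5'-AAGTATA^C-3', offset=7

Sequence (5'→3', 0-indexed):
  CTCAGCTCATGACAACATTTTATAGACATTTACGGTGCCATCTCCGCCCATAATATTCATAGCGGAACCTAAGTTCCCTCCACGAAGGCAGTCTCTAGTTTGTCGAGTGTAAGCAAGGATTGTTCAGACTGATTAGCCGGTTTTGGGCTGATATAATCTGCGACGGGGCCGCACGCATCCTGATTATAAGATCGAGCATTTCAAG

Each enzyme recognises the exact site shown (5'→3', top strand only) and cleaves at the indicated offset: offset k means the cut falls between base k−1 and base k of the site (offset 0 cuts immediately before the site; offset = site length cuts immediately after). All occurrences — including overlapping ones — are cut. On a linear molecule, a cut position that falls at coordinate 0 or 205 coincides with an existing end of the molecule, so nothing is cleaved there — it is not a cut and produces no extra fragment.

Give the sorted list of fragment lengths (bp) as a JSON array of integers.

[44,161]

Per-enzyme occurrences:
  KluIV CGACGG/1: at [160] ⇒ [161]
  CdoX (ACGTGA, off=4): no sites
  QalVI (TTGA, off=1): no sites
  LmaIII (AAGTATAC, off=7): no sites

Pooled cuts: [161]

Fragments:
  [0,161): 161 bp
  [161,205): 44 bp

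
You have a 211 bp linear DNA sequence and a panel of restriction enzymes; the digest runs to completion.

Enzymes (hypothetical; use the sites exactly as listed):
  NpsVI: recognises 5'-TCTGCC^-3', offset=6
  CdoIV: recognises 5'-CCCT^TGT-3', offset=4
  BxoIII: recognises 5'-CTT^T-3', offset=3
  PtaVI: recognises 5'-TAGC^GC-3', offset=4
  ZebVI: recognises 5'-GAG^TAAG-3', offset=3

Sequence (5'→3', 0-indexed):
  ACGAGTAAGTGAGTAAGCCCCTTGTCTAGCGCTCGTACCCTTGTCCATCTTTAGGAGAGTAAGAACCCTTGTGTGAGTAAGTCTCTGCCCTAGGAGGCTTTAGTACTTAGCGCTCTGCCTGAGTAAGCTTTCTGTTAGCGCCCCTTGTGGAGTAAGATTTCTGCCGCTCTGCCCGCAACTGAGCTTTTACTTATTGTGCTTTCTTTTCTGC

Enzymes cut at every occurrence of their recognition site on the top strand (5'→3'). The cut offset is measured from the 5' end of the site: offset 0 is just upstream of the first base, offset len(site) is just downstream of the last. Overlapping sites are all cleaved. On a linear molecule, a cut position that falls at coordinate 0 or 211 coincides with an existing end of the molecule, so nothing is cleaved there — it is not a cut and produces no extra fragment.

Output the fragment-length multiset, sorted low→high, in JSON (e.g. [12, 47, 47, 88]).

[4,4,5,6,6,7,7,8,8,8,8,8,8,9,9,10,10,11,11,11,12,13,13,15]

Per-enzyme occurrences:
  NpsVI TCTGCC/6: at [83, 113, 159, 167] ⇒ [89, 119, 165, 173]
  CdoIV CCCTTGT/4: at [18, 37, 65, 141] ⇒ [22, 41, 69, 145]
  BxoIII CTTT/3: at [48, 97, 127, 183, 198, 202] ⇒ [51, 100, 130, 186, 201, 205]
  PtaVI TAGCGC/4: at [26, 107, 135] ⇒ [30, 111, 139]
  ZebVI GAGTAAG/3: at [2, 10, 56, 74, 120, 149] ⇒ [5, 13, 59, 77, 123, 152]

Pooled cuts: [5, 13, 22, 30, 41, 51, 59, 69, 77, 89, 100, 111, 119, 123, 130, 139, 145, 152, 165, 173, 186, 201, 205]

Fragment lengths:
  [0,5): 5 bp
  [5,13): 8 bp
  [13,22): 9 bp
  [22,30): 8 bp
  [30,41): 11 bp
  [41,51): 10 bp
  [51,59): 8 bp
  [59,69): 10 bp
  [69,77): 8 bp
  [77,89): 12 bp
  [89,100): 11 bp
  [100,111): 11 bp
  [111,119): 8 bp
  [119,123): 4 bp
  [123,130): 7 bp
  [130,139): 9 bp
  [139,145): 6 bp
  [145,152): 7 bp
  [152,165): 13 bp
  [165,173): 8 bp
  [173,186): 13 bp
  [186,201): 15 bp
  [201,205): 4 bp
  [205,211): 6 bp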